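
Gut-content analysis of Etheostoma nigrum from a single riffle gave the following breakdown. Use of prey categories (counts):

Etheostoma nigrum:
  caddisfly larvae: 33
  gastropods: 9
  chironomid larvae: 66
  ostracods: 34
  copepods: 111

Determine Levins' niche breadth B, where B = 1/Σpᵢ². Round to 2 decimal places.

Proportions for Etheostoma nigrum (n=253): 33/253=0.1304, 9/253=0.0356, 66/253=0.2609, 34/253=0.1344, 111/253=0.4387
Σpᵢ² = 0.1304² + 0.0356² + 0.2609² + 0.1344² + 0.4387² = 0.017004 + 0.001267 + 0.068069 + 0.018063 + 0.192458 = 0.296861
B = 1 / 0.296861 = 3.3686

3.37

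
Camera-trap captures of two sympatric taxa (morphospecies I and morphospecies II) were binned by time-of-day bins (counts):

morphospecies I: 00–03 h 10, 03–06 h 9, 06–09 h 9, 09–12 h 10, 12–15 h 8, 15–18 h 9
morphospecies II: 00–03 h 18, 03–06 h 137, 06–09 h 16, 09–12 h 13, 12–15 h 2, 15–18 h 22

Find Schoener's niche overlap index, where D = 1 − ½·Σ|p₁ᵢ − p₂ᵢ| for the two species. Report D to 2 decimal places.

0.50

Proportions for morphospecies I (n=55): 10/55=0.1818, 9/55=0.1636, 9/55=0.1636, 10/55=0.1818, 8/55=0.1455, 9/55=0.1636
Proportions for morphospecies II (n=208): 18/208=0.0865, 137/208=0.6587, 16/208=0.0769, 13/208=0.0625, 2/208=0.0096, 22/208=0.1058
Σ|p₁ᵢ − p₂ᵢ| = 0.0953 + 0.4951 + 0.0867 + 0.1193 + 0.1359 + 0.0578 = 0.9901
D = 1 − ½ × 0.9901 = 1 − 0.49505 = 0.50495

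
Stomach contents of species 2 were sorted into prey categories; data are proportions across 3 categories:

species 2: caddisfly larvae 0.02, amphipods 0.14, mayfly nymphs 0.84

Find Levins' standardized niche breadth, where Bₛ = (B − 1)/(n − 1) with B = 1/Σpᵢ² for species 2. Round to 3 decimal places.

0.189

Σpᵢ² = 0.02² + 0.14² + 0.84² = 0.0004 + 0.0196 + 0.7056 = 0.7256
B = 1 / 0.7256 = 1.37817
Bₛ = (B − 1)/(n − 1) = (1.37817 − 1)/(3 − 1) = 0.37817/2 = 0.18909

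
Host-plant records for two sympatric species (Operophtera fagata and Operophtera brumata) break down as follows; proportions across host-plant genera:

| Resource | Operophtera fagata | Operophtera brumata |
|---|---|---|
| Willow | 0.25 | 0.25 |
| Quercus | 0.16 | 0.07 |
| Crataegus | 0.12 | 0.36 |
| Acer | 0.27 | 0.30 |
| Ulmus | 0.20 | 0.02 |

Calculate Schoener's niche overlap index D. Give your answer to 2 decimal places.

0.73

Σ|p₁ᵢ − p₂ᵢ| = 0.00 + 0.09 + 0.24 + 0.03 + 0.18 = 0.54
D = 1 − ½ × 0.54 = 1 − 0.270 = 0.7300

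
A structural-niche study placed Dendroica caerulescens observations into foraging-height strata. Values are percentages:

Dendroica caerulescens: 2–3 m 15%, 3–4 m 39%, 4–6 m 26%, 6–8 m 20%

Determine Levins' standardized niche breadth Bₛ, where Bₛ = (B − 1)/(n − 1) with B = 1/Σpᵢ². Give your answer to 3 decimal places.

Convert percentages to proportions (divide by 100).
Σpᵢ² = 0.15² + 0.39² + 0.26² + 0.20² = 0.0225 + 0.1521 + 0.0676 + 0.0400 = 0.2822
B = 1 / 0.2822 = 3.54359
Bₛ = (B − 1)/(n − 1) = (3.54359 − 1)/(4 − 1) = 2.54359/3 = 0.84786

0.848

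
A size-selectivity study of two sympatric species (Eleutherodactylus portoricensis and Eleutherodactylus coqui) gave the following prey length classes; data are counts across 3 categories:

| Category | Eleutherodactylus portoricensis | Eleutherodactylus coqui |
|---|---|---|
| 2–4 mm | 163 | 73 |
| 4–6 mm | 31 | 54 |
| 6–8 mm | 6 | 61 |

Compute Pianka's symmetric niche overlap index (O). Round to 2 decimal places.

Proportions for Eleutherodactylus portoricensis (n=200): 163/200=0.8150, 31/200=0.1550, 6/200=0.0300
Proportions for Eleutherodactylus coqui (n=188): 73/188=0.3883, 54/188=0.2872, 61/188=0.3245
Σ p₁ᵢp₂ᵢ = 0.316465 + 0.044516 + 0.009735 = 0.370716
Σp_1ᵢ² = 0.8150² + 0.1550² + 0.0300² = 0.664225 + 0.024025 + 0.000900 = 0.689150
Σp_2ᵢ² = 0.3883² + 0.2872² + 0.3245² = 0.150777 + 0.082484 + 0.105300 = 0.338561
O = 0.370716 / √(0.689150 × 0.338561) = 0.370716 / 0.4830314 = 0.7675

0.77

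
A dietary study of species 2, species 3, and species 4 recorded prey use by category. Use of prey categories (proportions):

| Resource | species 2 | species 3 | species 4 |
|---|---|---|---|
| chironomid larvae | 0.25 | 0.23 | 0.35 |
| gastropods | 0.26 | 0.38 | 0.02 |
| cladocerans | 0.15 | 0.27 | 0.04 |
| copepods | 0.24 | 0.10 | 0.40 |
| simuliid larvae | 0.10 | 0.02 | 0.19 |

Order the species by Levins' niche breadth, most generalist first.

species 2 > species 3 > species 4

Σp_2ᵢ² = 0.25² + 0.26² + 0.15² + 0.24² + 0.10² = 0.0625 + 0.0676 + 0.0225 + 0.0576 + 0.0100 = 0.2202
B_2 = 1 / 0.2202 = 4.5413
Σp_3ᵢ² = 0.23² + 0.38² + 0.27² + 0.10² + 0.02² = 0.0529 + 0.1444 + 0.0729 + 0.0100 + 0.0004 = 0.2806
B_3 = 1 / 0.2806 = 3.5638
Σp_4ᵢ² = 0.35² + 0.02² + 0.04² + 0.40² + 0.19² = 0.1225 + 0.0004 + 0.0016 + 0.1600 + 0.0361 = 0.3206
B_4 = 1 / 0.3206 = 3.1192
Ranking by B (broadest → narrowest): species 2 (4.54) > species 3 (3.56) > species 4 (3.12)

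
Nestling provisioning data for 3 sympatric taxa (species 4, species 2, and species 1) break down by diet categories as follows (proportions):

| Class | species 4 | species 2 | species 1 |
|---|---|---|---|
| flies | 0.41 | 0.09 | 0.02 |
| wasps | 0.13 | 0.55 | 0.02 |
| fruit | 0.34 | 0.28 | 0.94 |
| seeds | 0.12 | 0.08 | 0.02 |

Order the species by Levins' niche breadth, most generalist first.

species 4 > species 2 > species 1

Σp_4ᵢ² = 0.41² + 0.13² + 0.34² + 0.12² = 0.1681 + 0.0169 + 0.1156 + 0.0144 = 0.3150
B_4 = 1 / 0.3150 = 3.1746
Σp_2ᵢ² = 0.09² + 0.55² + 0.28² + 0.08² = 0.0081 + 0.3025 + 0.0784 + 0.0064 = 0.3954
B_2 = 1 / 0.3954 = 2.5291
Σp_1ᵢ² = 0.02² + 0.02² + 0.94² + 0.02² = 0.0004 + 0.0004 + 0.8836 + 0.0004 = 0.8848
B_1 = 1 / 0.8848 = 1.1302
Ranking by B (broadest → narrowest): species 4 (3.17) > species 2 (2.53) > species 1 (1.13)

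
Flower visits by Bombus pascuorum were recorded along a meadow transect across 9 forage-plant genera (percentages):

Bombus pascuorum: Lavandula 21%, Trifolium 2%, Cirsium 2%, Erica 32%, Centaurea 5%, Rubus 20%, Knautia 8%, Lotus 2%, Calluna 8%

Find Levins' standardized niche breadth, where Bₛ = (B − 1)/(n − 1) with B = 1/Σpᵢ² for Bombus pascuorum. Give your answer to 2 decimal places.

0.49

Convert percentages to proportions (divide by 100).
Σpᵢ² = 0.21² + 0.02² + 0.02² + 0.32² + 0.05² + 0.20² + 0.08² + 0.02² + 0.08² = 0.0441 + 0.0004 + 0.0004 + 0.1024 + 0.0025 + 0.0400 + 0.0064 + 0.0004 + 0.0064 = 0.2030
B = 1 / 0.2030 = 4.9261
Bₛ = (B − 1)/(n − 1) = (4.9261 − 1)/(9 − 1) = 3.9261/8 = 0.4908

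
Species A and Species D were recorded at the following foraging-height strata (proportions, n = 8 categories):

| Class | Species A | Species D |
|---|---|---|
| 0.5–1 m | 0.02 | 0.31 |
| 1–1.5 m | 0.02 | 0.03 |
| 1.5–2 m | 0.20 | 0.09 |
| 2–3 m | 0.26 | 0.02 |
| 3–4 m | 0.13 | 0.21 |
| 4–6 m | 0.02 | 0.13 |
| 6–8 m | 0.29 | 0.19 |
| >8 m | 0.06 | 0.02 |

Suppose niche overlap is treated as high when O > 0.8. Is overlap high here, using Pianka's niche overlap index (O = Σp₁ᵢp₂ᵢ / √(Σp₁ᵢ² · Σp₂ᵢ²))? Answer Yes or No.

Σ p₁ᵢp₂ᵢ = 0.0062 + 0.0006 + 0.0180 + 0.0052 + 0.0273 + 0.0026 + 0.0551 + 0.0012 = 0.1162
Σp_1ᵢ² = 0.02² + 0.02² + 0.20² + 0.26² + 0.13² + 0.02² + 0.29² + 0.06² = 0.0004 + 0.0004 + 0.0400 + 0.0676 + 0.0169 + 0.0004 + 0.0841 + 0.0036 = 0.2134
Σp_2ᵢ² = 0.31² + 0.03² + 0.09² + 0.02² + 0.21² + 0.13² + 0.19² + 0.02² = 0.0961 + 0.0009 + 0.0081 + 0.0004 + 0.0441 + 0.0169 + 0.0361 + 0.0004 = 0.2030
O = 0.1162 / √(0.2134 × 0.2030) = 0.1162 / 0.20814 = 0.5583
O = 0.5583 < 0.8 → No.

No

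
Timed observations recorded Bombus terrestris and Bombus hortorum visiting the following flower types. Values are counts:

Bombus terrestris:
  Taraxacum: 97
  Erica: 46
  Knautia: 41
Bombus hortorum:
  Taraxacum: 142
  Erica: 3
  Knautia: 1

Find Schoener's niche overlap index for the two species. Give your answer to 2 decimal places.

Proportions for Bombus terrestris (n=184): 97/184=0.5272, 46/184=0.2500, 41/184=0.2228
Proportions for Bombus hortorum (n=146): 142/146=0.9726, 3/146=0.0205, 1/146=0.0068
Σ|p₁ᵢ − p₂ᵢ| = 0.4454 + 0.2295 + 0.2160 = 0.8909
D = 1 − ½ × 0.8909 = 1 − 0.44545 = 0.55455

0.55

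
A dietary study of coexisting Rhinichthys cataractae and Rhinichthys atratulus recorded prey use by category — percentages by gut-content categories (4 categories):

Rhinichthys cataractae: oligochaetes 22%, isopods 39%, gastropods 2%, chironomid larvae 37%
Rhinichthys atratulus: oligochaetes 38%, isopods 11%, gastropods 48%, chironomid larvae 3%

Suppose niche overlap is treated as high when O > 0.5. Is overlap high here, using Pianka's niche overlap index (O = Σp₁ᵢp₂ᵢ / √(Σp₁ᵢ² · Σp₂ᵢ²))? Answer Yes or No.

No

Convert percentages to proportions (divide by 100).
Σ p₁ᵢp₂ᵢ = 0.0836 + 0.0429 + 0.0096 + 0.0111 = 0.1472
Σp_1ᵢ² = 0.22² + 0.39² + 0.02² + 0.37² = 0.0484 + 0.1521 + 0.0004 + 0.1369 = 0.3378
Σp_2ᵢ² = 0.38² + 0.11² + 0.48² + 0.03² = 0.1444 + 0.0121 + 0.2304 + 0.0009 = 0.3878
O = 0.1472 / √(0.3378 × 0.3878) = 0.1472 / 0.36194 = 0.4067
O = 0.4067 < 0.5 → No.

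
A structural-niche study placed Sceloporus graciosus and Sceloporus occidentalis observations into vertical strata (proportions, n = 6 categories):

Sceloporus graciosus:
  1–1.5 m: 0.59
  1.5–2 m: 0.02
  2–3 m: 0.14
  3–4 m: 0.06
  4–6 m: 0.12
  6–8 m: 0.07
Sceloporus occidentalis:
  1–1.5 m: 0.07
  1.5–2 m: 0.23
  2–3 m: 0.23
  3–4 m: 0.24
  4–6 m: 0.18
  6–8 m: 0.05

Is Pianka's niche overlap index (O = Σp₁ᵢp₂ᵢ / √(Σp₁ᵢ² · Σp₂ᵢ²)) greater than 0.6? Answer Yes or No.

Σ p₁ᵢp₂ᵢ = 0.0413 + 0.0046 + 0.0322 + 0.0144 + 0.0216 + 0.0035 = 0.1176
Σp_1ᵢ² = 0.59² + 0.02² + 0.14² + 0.06² + 0.12² + 0.07² = 0.3481 + 0.0004 + 0.0196 + 0.0036 + 0.0144 + 0.0049 = 0.3910
Σp_2ᵢ² = 0.07² + 0.23² + 0.23² + 0.24² + 0.18² + 0.05² = 0.0049 + 0.0529 + 0.0529 + 0.0576 + 0.0324 + 0.0025 = 0.2032
O = 0.1176 / √(0.3910 × 0.2032) = 0.1176 / 0.28187 = 0.4172
O = 0.4172 < 0.6 → No.

No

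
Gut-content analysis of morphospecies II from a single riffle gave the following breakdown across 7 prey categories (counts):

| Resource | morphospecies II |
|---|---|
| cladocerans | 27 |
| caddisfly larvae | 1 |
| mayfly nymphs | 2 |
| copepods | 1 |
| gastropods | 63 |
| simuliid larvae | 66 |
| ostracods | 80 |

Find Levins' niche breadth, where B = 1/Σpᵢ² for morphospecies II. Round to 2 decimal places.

3.73

Proportions for morphospecies II (n=240): 27/240=0.1125, 1/240=0.0042, 2/240=0.0083, 1/240=0.0042, 63/240=0.2625, 66/240=0.2750, 80/240=0.3333
Σpᵢ² = 0.1125² + 0.0042² + 0.0083² + 0.0042² + 0.2625² + 0.2750² + 0.3333² = 0.012656 + 0.000018 + 0.000069 + 0.000018 + 0.068906 + 0.075625 + 0.111089 = 0.268381
B = 1 / 0.268381 = 3.7260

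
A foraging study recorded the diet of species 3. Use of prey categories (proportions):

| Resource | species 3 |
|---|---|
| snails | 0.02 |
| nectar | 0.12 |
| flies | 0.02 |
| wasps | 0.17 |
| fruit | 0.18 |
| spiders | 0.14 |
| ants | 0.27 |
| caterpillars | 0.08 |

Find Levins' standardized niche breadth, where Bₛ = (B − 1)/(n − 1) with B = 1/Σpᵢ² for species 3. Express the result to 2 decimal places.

0.67

Σpᵢ² = 0.02² + 0.12² + 0.02² + 0.17² + 0.18² + 0.14² + 0.27² + 0.08² = 0.0004 + 0.0144 + 0.0004 + 0.0289 + 0.0324 + 0.0196 + 0.0729 + 0.0064 = 0.1754
B = 1 / 0.1754 = 5.7013
Bₛ = (B − 1)/(n − 1) = (5.7013 − 1)/(8 − 1) = 4.7013/7 = 0.6716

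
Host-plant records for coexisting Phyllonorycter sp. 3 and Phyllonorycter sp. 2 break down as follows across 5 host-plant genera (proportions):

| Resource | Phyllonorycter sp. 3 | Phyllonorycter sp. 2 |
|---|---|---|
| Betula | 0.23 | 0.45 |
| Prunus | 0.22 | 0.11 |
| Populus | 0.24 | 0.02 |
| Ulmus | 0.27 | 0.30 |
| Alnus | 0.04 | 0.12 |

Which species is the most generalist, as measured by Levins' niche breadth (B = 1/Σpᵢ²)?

Σp_3ᵢ² = 0.23² + 0.22² + 0.24² + 0.27² + 0.04² = 0.0529 + 0.0484 + 0.0576 + 0.0729 + 0.0016 = 0.2334
B_3 = 1 / 0.2334 = 4.2845
Σp_2ᵢ² = 0.45² + 0.11² + 0.02² + 0.30² + 0.12² = 0.2025 + 0.0121 + 0.0004 + 0.0900 + 0.0144 = 0.3194
B_2 = 1 / 0.3194 = 3.1309
Highest B → broadest niche (most generalist): Phyllonorycter sp. 3 (B = 4.28).

Phyllonorycter sp. 3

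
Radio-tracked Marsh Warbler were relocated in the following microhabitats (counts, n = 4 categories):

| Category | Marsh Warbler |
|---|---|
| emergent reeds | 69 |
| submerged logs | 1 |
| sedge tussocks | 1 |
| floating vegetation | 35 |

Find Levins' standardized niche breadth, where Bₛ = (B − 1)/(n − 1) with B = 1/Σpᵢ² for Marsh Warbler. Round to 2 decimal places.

0.29

Proportions for Marsh Warbler (n=106): 69/106=0.6509, 1/106=0.0094, 1/106=0.0094, 35/106=0.3302
Σpᵢ² = 0.6509² + 0.0094² + 0.0094² + 0.3302² = 0.423671 + 0.000088 + 0.000088 + 0.109032 = 0.532879
B = 1 / 0.532879 = 1.8766
Bₛ = (B − 1)/(n − 1) = (1.8766 − 1)/(4 − 1) = 0.8766/3 = 0.2922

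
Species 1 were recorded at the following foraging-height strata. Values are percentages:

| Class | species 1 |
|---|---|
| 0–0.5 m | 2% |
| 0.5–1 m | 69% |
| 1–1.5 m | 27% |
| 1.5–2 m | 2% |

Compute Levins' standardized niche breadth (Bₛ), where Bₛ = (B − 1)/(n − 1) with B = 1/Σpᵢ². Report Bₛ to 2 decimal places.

Convert percentages to proportions (divide by 100).
Σpᵢ² = 0.02² + 0.69² + 0.27² + 0.02² = 0.0004 + 0.4761 + 0.0729 + 0.0004 = 0.5498
B = 1 / 0.5498 = 1.8188
Bₛ = (B − 1)/(n − 1) = (1.8188 − 1)/(4 − 1) = 0.8188/3 = 0.2729

0.27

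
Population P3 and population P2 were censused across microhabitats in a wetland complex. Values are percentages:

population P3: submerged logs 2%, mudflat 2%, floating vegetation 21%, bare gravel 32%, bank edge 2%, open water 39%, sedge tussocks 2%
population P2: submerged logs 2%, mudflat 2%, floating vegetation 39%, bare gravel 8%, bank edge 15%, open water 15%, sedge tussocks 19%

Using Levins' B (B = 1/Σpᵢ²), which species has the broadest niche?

Convert percentages to proportions (divide by 100).
Σp_P3ᵢ² = 0.02² + 0.02² + 0.21² + 0.32² + 0.02² + 0.39² + 0.02² = 0.0004 + 0.0004 + 0.0441 + 0.1024 + 0.0004 + 0.1521 + 0.0004 = 0.3002
B_P3 = 1 / 0.3002 = 3.3311
Σp_P2ᵢ² = 0.02² + 0.02² + 0.39² + 0.08² + 0.15² + 0.15² + 0.19² = 0.0004 + 0.0004 + 0.1521 + 0.0064 + 0.0225 + 0.0225 + 0.0361 = 0.2404
B_P2 = 1 / 0.2404 = 4.1597
Highest B → broadest niche (most generalist): population P2 (B = 4.16).

population P2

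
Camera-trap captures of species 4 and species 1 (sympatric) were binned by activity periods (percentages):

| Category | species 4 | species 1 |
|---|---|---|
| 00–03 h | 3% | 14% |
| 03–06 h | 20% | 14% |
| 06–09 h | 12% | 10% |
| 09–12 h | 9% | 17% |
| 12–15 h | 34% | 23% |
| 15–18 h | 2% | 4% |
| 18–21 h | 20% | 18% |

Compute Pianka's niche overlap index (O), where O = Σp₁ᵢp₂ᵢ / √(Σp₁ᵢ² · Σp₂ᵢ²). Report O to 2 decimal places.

Convert percentages to proportions (divide by 100).
Σ p₁ᵢp₂ᵢ = 0.0042 + 0.0280 + 0.0120 + 0.0153 + 0.0782 + 0.0008 + 0.0360 = 0.1745
Σp_1ᵢ² = 0.03² + 0.20² + 0.12² + 0.09² + 0.34² + 0.02² + 0.20² = 0.0009 + 0.0400 + 0.0144 + 0.0081 + 0.1156 + 0.0004 + 0.0400 = 0.2194
Σp_2ᵢ² = 0.14² + 0.14² + 0.10² + 0.17² + 0.23² + 0.04² + 0.18² = 0.0196 + 0.0196 + 0.0100 + 0.0289 + 0.0529 + 0.0016 + 0.0324 = 0.1650
O = 0.1745 / √(0.2194 × 0.1650) = 0.1745 / 0.19027 = 0.9171

0.92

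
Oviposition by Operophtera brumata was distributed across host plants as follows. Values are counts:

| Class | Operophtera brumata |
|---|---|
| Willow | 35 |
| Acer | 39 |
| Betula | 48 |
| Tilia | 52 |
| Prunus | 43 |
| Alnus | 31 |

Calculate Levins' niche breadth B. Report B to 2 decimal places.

5.82

Proportions for Operophtera brumata (n=248): 35/248=0.1411, 39/248=0.1573, 48/248=0.1935, 52/248=0.2097, 43/248=0.1734, 31/248=0.1250
Σpᵢ² = 0.1411² + 0.1573² + 0.1935² + 0.2097² + 0.1734² + 0.1250² = 0.019909 + 0.024743 + 0.037442 + 0.043974 + 0.030068 + 0.015625 = 0.171761
B = 1 / 0.171761 = 5.8220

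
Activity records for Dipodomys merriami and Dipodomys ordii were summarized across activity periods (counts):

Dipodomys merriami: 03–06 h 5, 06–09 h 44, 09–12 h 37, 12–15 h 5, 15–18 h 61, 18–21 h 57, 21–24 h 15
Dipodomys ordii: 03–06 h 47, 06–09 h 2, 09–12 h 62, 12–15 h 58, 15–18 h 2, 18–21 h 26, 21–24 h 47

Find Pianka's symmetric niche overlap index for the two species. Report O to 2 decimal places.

Proportions for Dipodomys merriami (n=224): 5/224=0.0223, 44/224=0.1964, 37/224=0.1652, 5/224=0.0223, 61/224=0.2723, 57/224=0.2545, 15/224=0.0670
Proportions for Dipodomys ordii (n=244): 47/244=0.1926, 2/244=0.0082, 62/244=0.2541, 58/244=0.2377, 2/244=0.0082, 26/244=0.1066, 47/244=0.1926
Σ p₁ᵢp₂ᵢ = 0.004295 + 0.001610 + 0.041977 + 0.005301 + 0.002233 + 0.027130 + 0.012904 = 0.095450
Σp_1ᵢ² = 0.0223² + 0.1964² + 0.1652² + 0.0223² + 0.2723² + 0.2545² + 0.0670² = 0.000497 + 0.038573 + 0.027291 + 0.000497 + 0.074147 + 0.064770 + 0.004489 = 0.210264
Σp_2ᵢ² = 0.1926² + 0.0082² + 0.2541² + 0.2377² + 0.0082² + 0.1066² + 0.1926² = 0.037095 + 0.000067 + 0.064567 + 0.056501 + 0.000067 + 0.011364 + 0.037095 = 0.206756
O = 0.095450 / √(0.210264 × 0.206756) = 0.095450 / 0.2085026 = 0.4578

0.46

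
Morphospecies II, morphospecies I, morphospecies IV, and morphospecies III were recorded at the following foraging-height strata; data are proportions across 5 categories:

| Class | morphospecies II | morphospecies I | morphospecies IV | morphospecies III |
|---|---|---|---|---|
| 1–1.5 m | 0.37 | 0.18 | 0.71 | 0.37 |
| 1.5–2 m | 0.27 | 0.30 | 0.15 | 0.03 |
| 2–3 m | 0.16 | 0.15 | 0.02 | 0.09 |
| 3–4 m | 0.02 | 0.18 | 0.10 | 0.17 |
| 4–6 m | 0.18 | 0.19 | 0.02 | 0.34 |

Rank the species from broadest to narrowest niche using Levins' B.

Σp_IIᵢ² = 0.37² + 0.27² + 0.16² + 0.02² + 0.18² = 0.1369 + 0.0729 + 0.0256 + 0.0004 + 0.0324 = 0.2682
B_II = 1 / 0.2682 = 3.7286
Σp_Iᵢ² = 0.18² + 0.30² + 0.15² + 0.18² + 0.19² = 0.0324 + 0.0900 + 0.0225 + 0.0324 + 0.0361 = 0.2134
B_I = 1 / 0.2134 = 4.6860
Σp_IVᵢ² = 0.71² + 0.15² + 0.02² + 0.10² + 0.02² = 0.5041 + 0.0225 + 0.0004 + 0.0100 + 0.0004 = 0.5374
B_IV = 1 / 0.5374 = 1.8608
Σp_IIIᵢ² = 0.37² + 0.03² + 0.09² + 0.17² + 0.34² = 0.1369 + 0.0009 + 0.0081 + 0.0289 + 0.1156 = 0.2904
B_III = 1 / 0.2904 = 3.4435
Ranking by B (broadest → narrowest): morphospecies I (4.69) > morphospecies II (3.73) > morphospecies III (3.44) > morphospecies IV (1.86)

morphospecies I > morphospecies II > morphospecies III > morphospecies IV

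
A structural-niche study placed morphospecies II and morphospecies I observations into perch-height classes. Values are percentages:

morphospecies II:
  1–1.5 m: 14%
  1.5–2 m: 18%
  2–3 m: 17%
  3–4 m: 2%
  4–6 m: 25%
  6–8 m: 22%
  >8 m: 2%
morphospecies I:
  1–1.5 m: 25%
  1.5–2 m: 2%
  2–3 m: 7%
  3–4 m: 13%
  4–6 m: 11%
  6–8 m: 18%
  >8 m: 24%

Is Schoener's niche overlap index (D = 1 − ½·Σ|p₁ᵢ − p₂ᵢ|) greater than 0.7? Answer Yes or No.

Convert percentages to proportions (divide by 100).
Σ|p₁ᵢ − p₂ᵢ| = 0.11 + 0.16 + 0.10 + 0.11 + 0.14 + 0.04 + 0.22 = 0.88
D = 1 − ½ × 0.88 = 1 − 0.440 = 0.5600
D = 0.5600 < 0.7 → No.

No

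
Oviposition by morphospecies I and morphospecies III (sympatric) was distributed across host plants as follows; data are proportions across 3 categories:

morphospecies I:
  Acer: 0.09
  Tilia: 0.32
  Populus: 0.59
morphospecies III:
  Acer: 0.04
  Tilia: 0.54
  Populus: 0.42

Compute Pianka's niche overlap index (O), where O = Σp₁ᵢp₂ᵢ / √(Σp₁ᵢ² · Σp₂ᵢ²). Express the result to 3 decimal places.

Σ p₁ᵢp₂ᵢ = 0.0036 + 0.1728 + 0.2478 = 0.4242
Σp_1ᵢ² = 0.09² + 0.32² + 0.59² = 0.0081 + 0.1024 + 0.3481 = 0.4586
Σp_2ᵢ² = 0.04² + 0.54² + 0.42² = 0.0016 + 0.2916 + 0.1764 = 0.4696
O = 0.4242 / √(0.4586 × 0.4696) = 0.4242 / 0.464067 = 0.91409

0.914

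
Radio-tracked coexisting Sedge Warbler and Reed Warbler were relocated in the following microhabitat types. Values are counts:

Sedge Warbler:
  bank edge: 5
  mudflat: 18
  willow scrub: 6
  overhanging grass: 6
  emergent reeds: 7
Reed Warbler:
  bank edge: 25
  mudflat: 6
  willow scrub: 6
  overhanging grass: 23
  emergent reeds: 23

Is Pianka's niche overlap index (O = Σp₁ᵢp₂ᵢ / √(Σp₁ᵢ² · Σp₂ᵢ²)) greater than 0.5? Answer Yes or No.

Yes

Proportions for Sedge Warbler (n=42): 5/42=0.1190, 18/42=0.4286, 6/42=0.1429, 6/42=0.1429, 7/42=0.1667
Proportions for Reed Warbler (n=83): 25/83=0.3012, 6/83=0.0723, 6/83=0.0723, 23/83=0.2771, 23/83=0.2771
Σ p₁ᵢp₂ᵢ = 0.035843 + 0.030988 + 0.010332 + 0.039598 + 0.046193 = 0.162954
Σp_1ᵢ² = 0.1190² + 0.4286² + 0.1429² + 0.1429² + 0.1667² = 0.014161 + 0.183698 + 0.020420 + 0.020420 + 0.027789 = 0.266488
Σp_2ᵢ² = 0.3012² + 0.0723² + 0.0723² + 0.2771² + 0.2771² = 0.090721 + 0.005227 + 0.005227 + 0.076784 + 0.076784 = 0.254743
O = 0.162954 / √(0.266488 × 0.254743) = 0.162954 / 0.2605493 = 0.6254
O = 0.6254 > 0.5 → Yes.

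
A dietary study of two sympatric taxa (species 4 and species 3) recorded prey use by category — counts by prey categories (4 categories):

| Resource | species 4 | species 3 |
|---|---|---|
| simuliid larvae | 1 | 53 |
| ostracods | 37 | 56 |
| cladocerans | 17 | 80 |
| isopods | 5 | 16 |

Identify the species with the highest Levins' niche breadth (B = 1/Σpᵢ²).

Proportions for species 4 (n=60): 1/60=0.0167, 37/60=0.6167, 17/60=0.2833, 5/60=0.0833
Proportions for species 3 (n=205): 53/205=0.2585, 56/205=0.2732, 80/205=0.3902, 16/205=0.0780
Σp_4ᵢ² = 0.0167² + 0.6167² + 0.2833² + 0.0833² = 0.000279 + 0.380319 + 0.080259 + 0.006939 = 0.467796
B_4 = 1 / 0.467796 = 2.1377
Σp_3ᵢ² = 0.2585² + 0.2732² + 0.3902² + 0.0780² = 0.066822 + 0.074638 + 0.152256 + 0.006084 = 0.299800
B_3 = 1 / 0.299800 = 3.3356
Highest B → broadest niche (most generalist): species 3 (B = 3.34).

species 3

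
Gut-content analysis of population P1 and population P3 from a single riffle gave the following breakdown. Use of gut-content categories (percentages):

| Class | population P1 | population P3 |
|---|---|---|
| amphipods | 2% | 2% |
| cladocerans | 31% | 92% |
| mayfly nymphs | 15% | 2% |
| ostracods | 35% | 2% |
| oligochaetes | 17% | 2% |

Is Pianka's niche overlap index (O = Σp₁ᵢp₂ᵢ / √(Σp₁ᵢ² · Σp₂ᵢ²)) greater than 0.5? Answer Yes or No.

Yes

Convert percentages to proportions (divide by 100).
Σ p₁ᵢp₂ᵢ = 0.0004 + 0.2852 + 0.0030 + 0.0070 + 0.0034 = 0.2990
Σp_1ᵢ² = 0.02² + 0.31² + 0.15² + 0.35² + 0.17² = 0.0004 + 0.0961 + 0.0225 + 0.1225 + 0.0289 = 0.2704
Σp_2ᵢ² = 0.02² + 0.92² + 0.02² + 0.02² + 0.02² = 0.0004 + 0.8464 + 0.0004 + 0.0004 + 0.0004 = 0.8480
O = 0.2990 / √(0.2704 × 0.8480) = 0.2990 / 0.47885 = 0.6244
O = 0.6244 > 0.5 → Yes.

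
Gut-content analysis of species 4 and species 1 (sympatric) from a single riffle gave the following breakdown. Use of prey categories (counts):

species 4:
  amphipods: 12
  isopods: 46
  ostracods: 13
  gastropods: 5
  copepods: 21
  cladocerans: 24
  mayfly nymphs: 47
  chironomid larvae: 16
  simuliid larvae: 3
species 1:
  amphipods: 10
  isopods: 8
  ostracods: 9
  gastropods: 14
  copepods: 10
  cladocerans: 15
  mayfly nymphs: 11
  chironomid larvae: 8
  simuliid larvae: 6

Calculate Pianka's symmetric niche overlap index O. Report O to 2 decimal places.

Proportions for species 4 (n=187): 12/187=0.0642, 46/187=0.2460, 13/187=0.0695, 5/187=0.0267, 21/187=0.1123, 24/187=0.1283, 47/187=0.2513, 16/187=0.0856, 3/187=0.0160
Proportions for species 1 (n=91): 10/91=0.1099, 8/91=0.0879, 9/91=0.0989, 14/91=0.1538, 10/91=0.1099, 15/91=0.1648, 11/91=0.1209, 8/91=0.0879, 6/91=0.0659
Σ p₁ᵢp₂ᵢ = 0.007056 + 0.021623 + 0.006874 + 0.004106 + 0.012342 + 0.021144 + 0.030382 + 0.007524 + 0.001054 = 0.112105
Σp_1ᵢ² = 0.0642² + 0.2460² + 0.0695² + 0.0267² + 0.1123² + 0.1283² + 0.2513² + 0.0856² + 0.0160² = 0.004122 + 0.060516 + 0.004830 + 0.000713 + 0.012611 + 0.016461 + 0.063152 + 0.007327 + 0.000256 = 0.169988
Σp_2ᵢ² = 0.1099² + 0.0879² + 0.0989² + 0.1538² + 0.1099² + 0.1648² + 0.1209² + 0.0879² + 0.0659² = 0.012078 + 0.007726 + 0.009781 + 0.023654 + 0.012078 + 0.027159 + 0.014617 + 0.007726 + 0.004343 = 0.119162
O = 0.112105 / √(0.169988 × 0.119162) = 0.112105 / 0.1423240 = 0.7877

0.79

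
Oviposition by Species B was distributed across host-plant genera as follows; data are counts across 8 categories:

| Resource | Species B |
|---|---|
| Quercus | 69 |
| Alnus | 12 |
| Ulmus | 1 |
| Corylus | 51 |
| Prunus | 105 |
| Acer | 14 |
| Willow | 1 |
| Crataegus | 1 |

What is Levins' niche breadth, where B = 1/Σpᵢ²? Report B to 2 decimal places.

3.44

Proportions for Species B (n=254): 69/254=0.2717, 12/254=0.0472, 1/254=0.0039, 51/254=0.2008, 105/254=0.4134, 14/254=0.0551, 1/254=0.0039, 1/254=0.0039
Σpᵢ² = 0.2717² + 0.0472² + 0.0039² + 0.2008² + 0.4134² + 0.0551² + 0.0039² + 0.0039² = 0.073821 + 0.002228 + 0.000015 + 0.040321 + 0.170900 + 0.003036 + 0.000015 + 0.000015 = 0.290351
B = 1 / 0.290351 = 3.4441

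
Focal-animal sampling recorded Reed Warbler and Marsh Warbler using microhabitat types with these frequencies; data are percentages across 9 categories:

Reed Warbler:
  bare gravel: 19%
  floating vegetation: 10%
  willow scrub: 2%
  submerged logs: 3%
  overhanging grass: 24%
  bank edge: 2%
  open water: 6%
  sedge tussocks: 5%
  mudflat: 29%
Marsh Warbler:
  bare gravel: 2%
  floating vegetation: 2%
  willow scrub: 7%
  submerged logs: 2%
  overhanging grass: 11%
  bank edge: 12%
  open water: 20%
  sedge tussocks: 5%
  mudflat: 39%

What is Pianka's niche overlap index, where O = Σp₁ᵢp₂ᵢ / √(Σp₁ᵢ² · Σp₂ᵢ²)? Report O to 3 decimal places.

0.779

Convert percentages to proportions (divide by 100).
Σ p₁ᵢp₂ᵢ = 0.0038 + 0.0020 + 0.0014 + 0.0006 + 0.0264 + 0.0024 + 0.0120 + 0.0025 + 0.1131 = 0.1642
Σp_1ᵢ² = 0.19² + 0.10² + 0.02² + 0.03² + 0.24² + 0.02² + 0.06² + 0.05² + 0.29² = 0.0361 + 0.0100 + 0.0004 + 0.0009 + 0.0576 + 0.0004 + 0.0036 + 0.0025 + 0.0841 = 0.1956
Σp_2ᵢ² = 0.02² + 0.02² + 0.07² + 0.02² + 0.11² + 0.12² + 0.20² + 0.05² + 0.39² = 0.0004 + 0.0004 + 0.0049 + 0.0004 + 0.0121 + 0.0144 + 0.0400 + 0.0025 + 0.1521 = 0.2272
O = 0.1642 / √(0.1956 × 0.2272) = 0.1642 / 0.210809 = 0.77890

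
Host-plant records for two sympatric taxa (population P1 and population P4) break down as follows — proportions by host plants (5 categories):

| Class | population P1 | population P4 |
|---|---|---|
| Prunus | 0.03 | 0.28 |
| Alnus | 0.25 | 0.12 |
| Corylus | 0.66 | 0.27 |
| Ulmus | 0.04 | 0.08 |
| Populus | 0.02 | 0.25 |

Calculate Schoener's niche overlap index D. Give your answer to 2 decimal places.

Σ|p₁ᵢ − p₂ᵢ| = 0.25 + 0.13 + 0.39 + 0.04 + 0.23 = 1.04
D = 1 − ½ × 1.04 = 1 − 0.520 = 0.4800

0.48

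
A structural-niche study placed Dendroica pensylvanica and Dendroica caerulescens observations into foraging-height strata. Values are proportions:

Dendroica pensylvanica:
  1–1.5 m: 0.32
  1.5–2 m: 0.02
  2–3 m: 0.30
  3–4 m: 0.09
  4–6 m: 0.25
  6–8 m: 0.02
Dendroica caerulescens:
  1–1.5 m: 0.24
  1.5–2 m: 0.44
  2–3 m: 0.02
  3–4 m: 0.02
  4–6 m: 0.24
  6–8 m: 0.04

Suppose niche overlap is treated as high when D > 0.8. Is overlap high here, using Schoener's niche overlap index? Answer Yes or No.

Σ|p₁ᵢ − p₂ᵢ| = 0.08 + 0.42 + 0.28 + 0.07 + 0.01 + 0.02 = 0.88
D = 1 − ½ × 0.88 = 1 − 0.440 = 0.5600
D = 0.5600 < 0.8 → No.

No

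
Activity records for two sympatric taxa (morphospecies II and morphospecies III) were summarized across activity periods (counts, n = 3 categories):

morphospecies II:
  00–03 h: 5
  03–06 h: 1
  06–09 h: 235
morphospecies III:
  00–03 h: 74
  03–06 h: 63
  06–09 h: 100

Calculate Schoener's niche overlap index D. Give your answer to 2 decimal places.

Proportions for morphospecies II (n=241): 5/241=0.0207, 1/241=0.0041, 235/241=0.9751
Proportions for morphospecies III (n=237): 74/237=0.3122, 63/237=0.2658, 100/237=0.4219
Σ|p₁ᵢ − p₂ᵢ| = 0.2915 + 0.2617 + 0.5532 = 1.1064
D = 1 − ½ × 1.1064 = 1 − 0.55320 = 0.44680

0.45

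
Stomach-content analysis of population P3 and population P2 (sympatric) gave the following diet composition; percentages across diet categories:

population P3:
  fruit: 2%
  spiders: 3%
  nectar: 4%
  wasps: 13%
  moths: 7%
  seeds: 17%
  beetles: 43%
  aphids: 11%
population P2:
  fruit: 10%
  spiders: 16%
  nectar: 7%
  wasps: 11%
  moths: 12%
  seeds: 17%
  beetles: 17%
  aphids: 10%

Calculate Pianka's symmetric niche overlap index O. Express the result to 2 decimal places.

0.79

Convert percentages to proportions (divide by 100).
Σ p₁ᵢp₂ᵢ = 0.0020 + 0.0048 + 0.0028 + 0.0143 + 0.0084 + 0.0289 + 0.0731 + 0.0110 = 0.1453
Σp_1ᵢ² = 0.02² + 0.03² + 0.04² + 0.13² + 0.07² + 0.17² + 0.43² + 0.11² = 0.0004 + 0.0009 + 0.0016 + 0.0169 + 0.0049 + 0.0289 + 0.1849 + 0.0121 = 0.2506
Σp_2ᵢ² = 0.10² + 0.16² + 0.07² + 0.11² + 0.12² + 0.17² + 0.17² + 0.10² = 0.0100 + 0.0256 + 0.0049 + 0.0121 + 0.0144 + 0.0289 + 0.0289 + 0.0100 = 0.1348
O = 0.1453 / √(0.2506 × 0.1348) = 0.1453 / 0.18380 = 0.7905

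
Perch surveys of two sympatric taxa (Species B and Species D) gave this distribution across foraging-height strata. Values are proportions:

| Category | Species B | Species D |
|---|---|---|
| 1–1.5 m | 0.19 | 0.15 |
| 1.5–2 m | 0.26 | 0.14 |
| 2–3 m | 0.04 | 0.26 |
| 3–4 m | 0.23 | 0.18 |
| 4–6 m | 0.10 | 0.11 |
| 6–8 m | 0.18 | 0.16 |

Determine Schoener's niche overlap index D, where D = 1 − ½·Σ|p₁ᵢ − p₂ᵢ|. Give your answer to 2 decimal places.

0.77

Σ|p₁ᵢ − p₂ᵢ| = 0.04 + 0.12 + 0.22 + 0.05 + 0.01 + 0.02 = 0.46
D = 1 − ½ × 0.46 = 1 − 0.230 = 0.7700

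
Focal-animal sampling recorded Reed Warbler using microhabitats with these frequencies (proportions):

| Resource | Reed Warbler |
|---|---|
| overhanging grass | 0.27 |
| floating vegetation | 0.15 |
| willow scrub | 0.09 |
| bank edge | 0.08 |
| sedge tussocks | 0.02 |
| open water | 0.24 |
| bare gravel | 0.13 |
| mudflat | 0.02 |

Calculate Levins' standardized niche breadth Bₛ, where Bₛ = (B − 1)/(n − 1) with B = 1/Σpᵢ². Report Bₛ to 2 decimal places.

Σpᵢ² = 0.27² + 0.15² + 0.09² + 0.08² + 0.02² + 0.24² + 0.13² + 0.02² = 0.0729 + 0.0225 + 0.0081 + 0.0064 + 0.0004 + 0.0576 + 0.0169 + 0.0004 = 0.1852
B = 1 / 0.1852 = 5.3996
Bₛ = (B − 1)/(n − 1) = (5.3996 − 1)/(8 − 1) = 4.3996/7 = 0.6285

0.63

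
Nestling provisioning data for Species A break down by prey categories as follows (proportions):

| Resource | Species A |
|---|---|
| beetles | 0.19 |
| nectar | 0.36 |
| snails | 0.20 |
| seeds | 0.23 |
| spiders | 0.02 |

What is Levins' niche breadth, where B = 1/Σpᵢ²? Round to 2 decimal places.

Σpᵢ² = 0.19² + 0.36² + 0.20² + 0.23² + 0.02² = 0.0361 + 0.1296 + 0.0400 + 0.0529 + 0.0004 = 0.2590
B = 1 / 0.2590 = 3.8610

3.86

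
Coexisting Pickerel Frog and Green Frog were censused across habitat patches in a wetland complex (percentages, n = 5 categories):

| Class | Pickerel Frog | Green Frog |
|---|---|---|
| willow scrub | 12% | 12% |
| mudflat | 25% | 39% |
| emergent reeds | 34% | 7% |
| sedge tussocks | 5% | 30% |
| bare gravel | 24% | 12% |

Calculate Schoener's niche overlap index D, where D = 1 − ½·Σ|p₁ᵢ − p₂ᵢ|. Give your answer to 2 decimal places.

Convert percentages to proportions (divide by 100).
Σ|p₁ᵢ − p₂ᵢ| = 0.00 + 0.14 + 0.27 + 0.25 + 0.12 = 0.78
D = 1 − ½ × 0.78 = 1 − 0.390 = 0.6100

0.61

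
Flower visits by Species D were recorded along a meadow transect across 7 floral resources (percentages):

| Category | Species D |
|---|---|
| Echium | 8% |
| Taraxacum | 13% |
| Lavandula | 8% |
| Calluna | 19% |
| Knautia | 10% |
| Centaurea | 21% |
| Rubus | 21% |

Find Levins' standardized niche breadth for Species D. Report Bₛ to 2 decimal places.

Convert percentages to proportions (divide by 100).
Σpᵢ² = 0.08² + 0.13² + 0.08² + 0.19² + 0.10² + 0.21² + 0.21² = 0.0064 + 0.0169 + 0.0064 + 0.0361 + 0.0100 + 0.0441 + 0.0441 = 0.1640
B = 1 / 0.1640 = 6.0976
Bₛ = (B − 1)/(n − 1) = (6.0976 − 1)/(7 − 1) = 5.0976/6 = 0.8496

0.85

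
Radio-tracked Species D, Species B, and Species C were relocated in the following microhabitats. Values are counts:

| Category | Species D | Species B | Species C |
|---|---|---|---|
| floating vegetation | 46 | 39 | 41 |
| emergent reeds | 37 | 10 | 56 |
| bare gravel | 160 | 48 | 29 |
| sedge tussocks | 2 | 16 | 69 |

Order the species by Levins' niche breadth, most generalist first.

Proportions for Species D (n=245): 46/245=0.1878, 37/245=0.1510, 160/245=0.6531, 2/245=0.0082
Proportions for Species B (n=113): 39/113=0.3451, 10/113=0.0885, 48/113=0.4248, 16/113=0.1416
Proportions for Species C (n=195): 41/195=0.2103, 56/195=0.2872, 29/195=0.1487, 69/195=0.3538
Σp_Dᵢ² = 0.1878² + 0.1510² + 0.6531² + 0.0082² = 0.035269 + 0.022801 + 0.426540 + 0.000067 = 0.484677
B_D = 1 / 0.484677 = 2.0632
Σp_Bᵢ² = 0.3451² + 0.0885² + 0.4248² + 0.1416² = 0.119094 + 0.007832 + 0.180455 + 0.020051 = 0.327432
B_B = 1 / 0.327432 = 3.0541
Σp_Cᵢ² = 0.2103² + 0.2872² + 0.1487² + 0.3538² = 0.044226 + 0.082484 + 0.022112 + 0.125174 = 0.273996
B_C = 1 / 0.273996 = 3.6497
Ranking by B (broadest → narrowest): Species C (3.65) > Species B (3.05) > Species D (2.06)

Species C > Species B > Species D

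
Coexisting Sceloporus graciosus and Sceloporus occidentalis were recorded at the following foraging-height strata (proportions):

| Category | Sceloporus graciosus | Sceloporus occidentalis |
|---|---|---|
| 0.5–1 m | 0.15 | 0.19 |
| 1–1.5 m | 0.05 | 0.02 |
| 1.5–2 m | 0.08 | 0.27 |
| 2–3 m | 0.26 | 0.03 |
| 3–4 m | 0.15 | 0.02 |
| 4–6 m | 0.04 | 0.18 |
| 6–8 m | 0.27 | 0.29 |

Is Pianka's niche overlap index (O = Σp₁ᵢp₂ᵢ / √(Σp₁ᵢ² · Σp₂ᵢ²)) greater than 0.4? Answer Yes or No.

Σ p₁ᵢp₂ᵢ = 0.0285 + 0.0010 + 0.0216 + 0.0078 + 0.0030 + 0.0072 + 0.0783 = 0.1474
Σp_1ᵢ² = 0.15² + 0.05² + 0.08² + 0.26² + 0.15² + 0.04² + 0.27² = 0.0225 + 0.0025 + 0.0064 + 0.0676 + 0.0225 + 0.0016 + 0.0729 = 0.1960
Σp_2ᵢ² = 0.19² + 0.02² + 0.27² + 0.03² + 0.02² + 0.18² + 0.29² = 0.0361 + 0.0004 + 0.0729 + 0.0009 + 0.0004 + 0.0324 + 0.0841 = 0.2272
O = 0.1474 / √(0.1960 × 0.2272) = 0.1474 / 0.21102 = 0.6985
O = 0.6985 > 0.4 → Yes.

Yes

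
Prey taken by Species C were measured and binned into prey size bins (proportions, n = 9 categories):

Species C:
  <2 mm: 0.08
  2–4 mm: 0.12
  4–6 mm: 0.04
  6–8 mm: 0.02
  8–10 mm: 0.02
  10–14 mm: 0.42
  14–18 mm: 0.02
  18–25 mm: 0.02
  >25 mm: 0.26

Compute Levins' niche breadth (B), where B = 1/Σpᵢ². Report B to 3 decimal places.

3.731

Σpᵢ² = 0.08² + 0.12² + 0.04² + 0.02² + 0.02² + 0.42² + 0.02² + 0.02² + 0.26² = 0.0064 + 0.0144 + 0.0016 + 0.0004 + 0.0004 + 0.1764 + 0.0004 + 0.0004 + 0.0676 = 0.2680
B = 1 / 0.2680 = 3.73134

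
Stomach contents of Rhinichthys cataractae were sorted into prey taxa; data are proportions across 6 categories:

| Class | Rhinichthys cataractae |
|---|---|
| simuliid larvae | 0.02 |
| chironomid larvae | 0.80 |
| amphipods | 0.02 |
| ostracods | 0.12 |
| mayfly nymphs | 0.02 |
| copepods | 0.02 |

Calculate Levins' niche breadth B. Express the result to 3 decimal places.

1.524

Σpᵢ² = 0.02² + 0.80² + 0.02² + 0.12² + 0.02² + 0.02² = 0.0004 + 0.6400 + 0.0004 + 0.0144 + 0.0004 + 0.0004 = 0.6560
B = 1 / 0.6560 = 1.52439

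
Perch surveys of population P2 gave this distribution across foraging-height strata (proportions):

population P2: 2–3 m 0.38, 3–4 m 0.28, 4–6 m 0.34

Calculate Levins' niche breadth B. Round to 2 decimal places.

2.96

Σpᵢ² = 0.38² + 0.28² + 0.34² = 0.1444 + 0.0784 + 0.1156 = 0.3384
B = 1 / 0.3384 = 2.9551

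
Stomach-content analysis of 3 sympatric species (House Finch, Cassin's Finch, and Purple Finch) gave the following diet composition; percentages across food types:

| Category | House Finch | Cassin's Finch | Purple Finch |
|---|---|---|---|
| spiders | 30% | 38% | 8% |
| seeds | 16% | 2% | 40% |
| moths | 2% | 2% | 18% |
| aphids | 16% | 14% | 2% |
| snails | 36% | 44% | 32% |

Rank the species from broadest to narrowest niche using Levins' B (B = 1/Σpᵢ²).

House Finch > Purple Finch > Cassin's Finch

Convert percentages to proportions (divide by 100).
Σp_Housᵢ² = 0.30² + 0.16² + 0.02² + 0.16² + 0.36² = 0.0900 + 0.0256 + 0.0004 + 0.0256 + 0.1296 = 0.2712
B_Hous = 1 / 0.2712 = 3.6873
Σp_Cassᵢ² = 0.38² + 0.02² + 0.02² + 0.14² + 0.44² = 0.1444 + 0.0004 + 0.0004 + 0.0196 + 0.1936 = 0.3584
B_Cass = 1 / 0.3584 = 2.7902
Σp_Purpᵢ² = 0.08² + 0.40² + 0.18² + 0.02² + 0.32² = 0.0064 + 0.1600 + 0.0324 + 0.0004 + 0.1024 = 0.3016
B_Purp = 1 / 0.3016 = 3.3156
Ranking by B (broadest → narrowest): House Finch (3.69) > Purple Finch (3.32) > Cassin's Finch (2.79)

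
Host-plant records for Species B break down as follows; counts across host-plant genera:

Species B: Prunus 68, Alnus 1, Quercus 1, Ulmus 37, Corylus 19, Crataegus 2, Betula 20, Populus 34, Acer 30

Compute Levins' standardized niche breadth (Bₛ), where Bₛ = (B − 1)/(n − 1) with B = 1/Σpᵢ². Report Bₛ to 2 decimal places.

Proportions for Species B (n=212): 68/212=0.3208, 1/212=0.0047, 1/212=0.0047, 37/212=0.1745, 19/212=0.0896, 2/212=0.0094, 20/212=0.0943, 34/212=0.1604, 30/212=0.1415
Σpᵢ² = 0.3208² + 0.0047² + 0.0047² + 0.1745² + 0.0896² + 0.0094² + 0.0943² + 0.1604² + 0.1415² = 0.102913 + 0.000022 + 0.000022 + 0.030450 + 0.008028 + 0.000088 + 0.008892 + 0.025728 + 0.020022 = 0.196165
B = 1 / 0.196165 = 5.0977
Bₛ = (B − 1)/(n − 1) = (5.0977 − 1)/(9 − 1) = 4.0977/8 = 0.5122

0.51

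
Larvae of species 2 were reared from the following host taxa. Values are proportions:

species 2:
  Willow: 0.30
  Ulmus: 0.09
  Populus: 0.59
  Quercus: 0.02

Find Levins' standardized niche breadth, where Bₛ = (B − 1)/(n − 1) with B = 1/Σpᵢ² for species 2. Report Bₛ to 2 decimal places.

Σpᵢ² = 0.30² + 0.09² + 0.59² + 0.02² = 0.0900 + 0.0081 + 0.3481 + 0.0004 = 0.4466
B = 1 / 0.4466 = 2.2391
Bₛ = (B − 1)/(n − 1) = (2.2391 − 1)/(4 − 1) = 1.2391/3 = 0.4130

0.41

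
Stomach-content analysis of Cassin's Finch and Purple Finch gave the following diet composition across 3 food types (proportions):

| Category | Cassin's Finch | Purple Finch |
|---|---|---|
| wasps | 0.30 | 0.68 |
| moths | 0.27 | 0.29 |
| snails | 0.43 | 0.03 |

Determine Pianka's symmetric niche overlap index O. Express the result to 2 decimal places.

0.68

Σ p₁ᵢp₂ᵢ = 0.2040 + 0.0783 + 0.0129 = 0.2952
Σp_1ᵢ² = 0.30² + 0.27² + 0.43² = 0.0900 + 0.0729 + 0.1849 = 0.3478
Σp_2ᵢ² = 0.68² + 0.29² + 0.03² = 0.4624 + 0.0841 + 0.0009 = 0.5474
O = 0.2952 / √(0.3478 × 0.5474) = 0.2952 / 0.43633 = 0.6766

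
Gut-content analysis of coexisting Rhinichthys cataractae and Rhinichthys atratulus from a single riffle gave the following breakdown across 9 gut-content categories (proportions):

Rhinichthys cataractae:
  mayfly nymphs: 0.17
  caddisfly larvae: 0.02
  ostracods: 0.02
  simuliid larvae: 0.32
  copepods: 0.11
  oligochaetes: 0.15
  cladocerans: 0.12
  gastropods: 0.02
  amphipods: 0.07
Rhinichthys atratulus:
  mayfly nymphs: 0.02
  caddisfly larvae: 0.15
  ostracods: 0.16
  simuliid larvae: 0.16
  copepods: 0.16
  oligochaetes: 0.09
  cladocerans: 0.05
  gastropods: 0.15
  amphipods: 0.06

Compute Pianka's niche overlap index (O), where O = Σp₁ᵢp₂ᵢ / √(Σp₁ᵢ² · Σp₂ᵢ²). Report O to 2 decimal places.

Σ p₁ᵢp₂ᵢ = 0.0034 + 0.0030 + 0.0032 + 0.0512 + 0.0176 + 0.0135 + 0.0060 + 0.0030 + 0.0042 = 0.1051
Σp_1ᵢ² = 0.17² + 0.02² + 0.02² + 0.32² + 0.11² + 0.15² + 0.12² + 0.02² + 0.07² = 0.0289 + 0.0004 + 0.0004 + 0.1024 + 0.0121 + 0.0225 + 0.0144 + 0.0004 + 0.0049 = 0.1864
Σp_2ᵢ² = 0.02² + 0.15² + 0.16² + 0.16² + 0.16² + 0.09² + 0.05² + 0.15² + 0.06² = 0.0004 + 0.0225 + 0.0256 + 0.0256 + 0.0256 + 0.0081 + 0.0025 + 0.0225 + 0.0036 = 0.1364
O = 0.1051 / √(0.1864 × 0.1364) = 0.1051 / 0.15945 = 0.6591

0.66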